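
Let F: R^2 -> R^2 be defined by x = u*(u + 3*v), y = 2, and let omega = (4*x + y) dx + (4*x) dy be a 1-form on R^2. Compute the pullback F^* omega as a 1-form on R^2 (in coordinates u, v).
F^* omega = (8*u^3 + 36*u^2*v + 36*u*v^2 + 4*u + 6*v) du + (6*u*(2*u^2 + 6*u*v + 1)) dv

Using F^*(f dg) = (f ∘ F) d(g ∘ F), substitute each coordinate x_i by F_i(u, v) in f_i, and replace dx_i by d F_i = (∂F_i/∂u) du + (∂F_i/∂v) dv.
  For the x component: f_1(F) = 4*u^2 + 12*u*v + 2; d F_1 = (2*u + 3*v) du + (3*u) dv
  For the y component: f_2(F) = 4*u*(u + 3*v); d F_2 = (0) du + (0) dv
Combining and collecting du, dv coefficients:
  coeff of du: 8*u^3 + 36*u^2*v + 36*u*v^2 + 4*u + 6*v
  coeff of dv: 6*u*(2*u^2 + 6*u*v + 1)
F^* omega = (8*u^3 + 36*u^2*v + 36*u*v^2 + 4*u + 6*v) du + (6*u*(2*u^2 + 6*u*v + 1)) dv.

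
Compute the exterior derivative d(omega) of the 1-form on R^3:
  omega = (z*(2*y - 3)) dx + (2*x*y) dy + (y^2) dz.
d(omega) = (2*y - 2*z) dx ∧ dy + (3 - 2*y) dx ∧ dz + (2*y) dy ∧ dz

For a 1-form omega = sum_i f_i dx_i, the exterior derivative is
  d(omega) = sum_{i < j} (∂f_j/∂x_i - ∂f_i/∂x_j) dx_i ∧ dx_j.
  coefficient of dx ∧ dy: ∂f_2/∂x - ∂f_1/∂y = ∂(2*x*y)/∂x - ∂(z*(2*y - 3))/∂y = 2*y - 2*z
  coefficient of dx ∧ dz: ∂f_3/∂x - ∂f_1/∂z = ∂(y^2)/∂x - ∂(z*(2*y - 3))/∂z = 3 - 2*y
  coefficient of dy ∧ dz: ∂f_3/∂y - ∂f_2/∂z = ∂(y^2)/∂y - ∂(2*x*y)/∂z = 2*y
Assembling: d(omega) = (2*y - 2*z) dx ∧ dy + (3 - 2*y) dx ∧ dz + (2*y) dy ∧ dz.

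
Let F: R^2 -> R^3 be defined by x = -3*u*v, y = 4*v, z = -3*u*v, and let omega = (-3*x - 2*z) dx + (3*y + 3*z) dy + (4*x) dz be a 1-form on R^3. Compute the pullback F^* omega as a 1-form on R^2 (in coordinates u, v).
F^* omega = (-9*u*v^2) du + (3*v*(-3*u^2 - 12*u + 16)) dv

Using F^*(f dg) = (f ∘ F) d(g ∘ F), substitute each coordinate x_i by F_i(u, v) in f_i, and replace dx_i by d F_i = (∂F_i/∂u) du + (∂F_i/∂v) dv.
  For the x component: f_1(F) = 15*u*v; d F_1 = (-3*v) du + (-3*u) dv
  For the y component: f_2(F) = 3*v*(4 - 3*u); d F_2 = (0) du + (4) dv
  For the z component: f_3(F) = -12*u*v; d F_3 = (-3*v) du + (-3*u) dv
Combining and collecting du, dv coefficients:
  coeff of du: -9*u*v^2
  coeff of dv: 3*v*(-3*u^2 - 12*u + 16)
F^* omega = (-9*u*v^2) du + (3*v*(-3*u^2 - 12*u + 16)) dv.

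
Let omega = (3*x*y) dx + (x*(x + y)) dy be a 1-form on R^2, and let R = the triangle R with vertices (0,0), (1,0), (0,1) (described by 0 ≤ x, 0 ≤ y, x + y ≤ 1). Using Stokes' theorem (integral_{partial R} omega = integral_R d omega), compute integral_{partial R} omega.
integral_(partial R) omega = 0

Stokes: integral_partial_R omega = integral_R d omega with d omega = (∂Q/∂x - ∂P/∂y) dx ∧ dy.
  ∂Q/∂x = 2*x + y
  ∂P/∂y = 3*x
  integrand = ∂Q/∂x - ∂P/∂y = -x + y.
Integrating over R: integral_0^1 integral_0^{1-x} (-x + y) dy dx = 0.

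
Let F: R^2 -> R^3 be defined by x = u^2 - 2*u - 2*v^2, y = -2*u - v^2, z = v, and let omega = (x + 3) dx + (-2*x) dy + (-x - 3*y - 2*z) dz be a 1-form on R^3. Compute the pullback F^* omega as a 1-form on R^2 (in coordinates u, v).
F^* omega = (2*u^3 - 2*u^2 - 4*u*v^2 + 2*u - 4*v^2 - 6) du + (-u^2 + 8*u + 5*v^2 - 14*v) dv

Using F^*(f dg) = (f ∘ F) d(g ∘ F), substitute each coordinate x_i by F_i(u, v) in f_i, and replace dx_i by d F_i = (∂F_i/∂u) du + (∂F_i/∂v) dv.
  For the x component: f_1(F) = u^2 - 2*u - 2*v^2 + 3; d F_1 = (2*u - 2) du + (-4*v) dv
  For the y component: f_2(F) = -2*u^2 + 4*u + 4*v^2; d F_2 = (-2) du + (-2*v) dv
  For the z component: f_3(F) = -u^2 + 8*u + 5*v^2 - 2*v; d F_3 = (0) du + (1) dv
Combining and collecting du, dv coefficients:
  coeff of du: 2*u^3 - 2*u^2 - 4*u*v^2 + 2*u - 4*v^2 - 6
  coeff of dv: -u^2 + 8*u + 5*v^2 - 14*v
F^* omega = (2*u^3 - 2*u^2 - 4*u*v^2 + 2*u - 4*v^2 - 6) du + (-u^2 + 8*u + 5*v^2 - 14*v) dv.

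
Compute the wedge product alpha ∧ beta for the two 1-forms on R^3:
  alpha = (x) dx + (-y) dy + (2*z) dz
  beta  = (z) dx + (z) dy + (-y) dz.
alpha ∧ beta = (z*(x + y)) dx ∧ dy + (-x*y - 2*z^2) dx ∧ dz + (y^2 - 2*z^2) dy ∧ dz

Distribute the wedge, using dx_i ∧ dx_j = -dx_j ∧ dx_i and dx_i ∧ dx_i = 0. For each pair (i, j) with i < j, the coefficient of dx_i ∧ dx_j in alpha ∧ beta is (alpha_i * beta_j - alpha_j * beta_i). Collecting: alpha ∧ beta = (z*(x + y)) dx ∧ dy + (-x*y - 2*z^2) dx ∧ dz + (y^2 - 2*z^2) dy ∧ dz.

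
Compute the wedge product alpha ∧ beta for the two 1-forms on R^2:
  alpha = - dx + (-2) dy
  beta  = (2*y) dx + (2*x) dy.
alpha ∧ beta = (-2*x + 4*y) dx ∧ dy

Distribute the wedge, using dx_i ∧ dx_j = -dx_j ∧ dx_i and dx_i ∧ dx_i = 0. For each pair (i, j) with i < j, the coefficient of dx_i ∧ dx_j in alpha ∧ beta is (alpha_i * beta_j - alpha_j * beta_i). Collecting: alpha ∧ beta = (-2*x + 4*y) dx ∧ dy.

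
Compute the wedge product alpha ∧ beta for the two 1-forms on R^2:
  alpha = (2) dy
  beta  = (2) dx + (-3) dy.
alpha ∧ beta = (-4) dx ∧ dy

Distribute the wedge, using dx_i ∧ dx_j = -dx_j ∧ dx_i and dx_i ∧ dx_i = 0. For each pair (i, j) with i < j, the coefficient of dx_i ∧ dx_j in alpha ∧ beta is (alpha_i * beta_j - alpha_j * beta_i). Collecting: alpha ∧ beta = (-4) dx ∧ dy.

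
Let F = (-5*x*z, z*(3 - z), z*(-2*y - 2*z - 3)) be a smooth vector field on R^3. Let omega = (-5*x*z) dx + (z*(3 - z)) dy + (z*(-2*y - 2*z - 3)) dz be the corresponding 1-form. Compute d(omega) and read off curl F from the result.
d(omega) = (-3) dy ∧ dz + (-5*x) dz ∧ dx + (0) dx ∧ dy; curl F = (-3, -5*x, 0)

d omega = sum_{i<j} (∂f_j/∂x_i - ∂f_i/∂x_j) dx_i ∧ dx_j. Under the identification (dy ∧ dz, dz ∧ dx, dx ∧ dy) ↔ (e_x, e_y, e_z), the coefficients are exactly the components of curl F. Compute:
  ∂R/∂y - ∂Q/∂z = (-2*z) - (3 - 2*z) = -3
  ∂P/∂z - ∂R/∂x = (-5*x) - (0) = -5*x
  ∂Q/∂x - ∂P/∂y = (0) - (0) = 0.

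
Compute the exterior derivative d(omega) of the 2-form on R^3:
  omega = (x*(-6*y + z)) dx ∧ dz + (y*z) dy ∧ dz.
d(omega) = (6*x) dx ∧ dy ∧ dz

For a 2-form omega = sum_{i<j} g_{ij} dx_i ∧ dx_j, the exterior derivative is
  d(omega) = sum_{i<j} d(g_{ij}) ∧ dx_i ∧ dx_j = sum_{i<j, k} (∂g_{ij}/∂x_k) dx_k ∧ dx_i ∧ dx_j.
Expand each term, using dx_k ∧ dx_i ∧ dx_j = sgn(permutation) dx_{(a)} ∧ dx_{(b)} ∧ dx_{(c)} with (a < b < c) sorted:
  d(x*(-6*y + z)) includes (∂/∂y)(x*(-6*y + z)) dy = (-6*x) dy, which multiplied by dx ∧ dz gives (6*x) dx ∧ dy ∧ dz
Collecting like 3-forms: d(omega) = (6*x) dx ∧ dy ∧ dz.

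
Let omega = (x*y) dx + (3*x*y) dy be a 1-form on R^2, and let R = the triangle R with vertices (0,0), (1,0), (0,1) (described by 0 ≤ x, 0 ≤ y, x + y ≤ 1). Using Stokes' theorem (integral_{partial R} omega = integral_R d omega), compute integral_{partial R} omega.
integral_(partial R) omega = 1/3

Stokes: integral_partial_R omega = integral_R d omega with d omega = (∂Q/∂x - ∂P/∂y) dx ∧ dy.
  ∂Q/∂x = 3*y
  ∂P/∂y = x
  integrand = ∂Q/∂x - ∂P/∂y = -x + 3*y.
Integrating over R: integral_0^1 integral_0^{1-x} (-x + 3*y) dy dx = 1/3.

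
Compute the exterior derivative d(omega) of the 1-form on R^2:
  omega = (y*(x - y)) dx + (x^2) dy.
d(omega) = (x + 2*y) dx ∧ dy

For a 1-form omega = sum_i f_i dx_i, the exterior derivative is
  d(omega) = sum_{i < j} (∂f_j/∂x_i - ∂f_i/∂x_j) dx_i ∧ dx_j.
  coefficient of dx ∧ dy: ∂f_2/∂x - ∂f_1/∂y = ∂(x^2)/∂x - ∂(y*(x - y))/∂y = x + 2*y
Assembling: d(omega) = (x + 2*y) dx ∧ dy.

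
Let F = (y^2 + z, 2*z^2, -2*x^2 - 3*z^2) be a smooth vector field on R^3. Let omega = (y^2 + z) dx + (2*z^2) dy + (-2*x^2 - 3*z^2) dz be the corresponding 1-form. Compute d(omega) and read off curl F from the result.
d(omega) = (-4*z) dy ∧ dz + (4*x + 1) dz ∧ dx + (-2*y) dx ∧ dy; curl F = (-4*z, 4*x + 1, -2*y)

d omega = sum_{i<j} (∂f_j/∂x_i - ∂f_i/∂x_j) dx_i ∧ dx_j. Under the identification (dy ∧ dz, dz ∧ dx, dx ∧ dy) ↔ (e_x, e_y, e_z), the coefficients are exactly the components of curl F. Compute:
  ∂R/∂y - ∂Q/∂z = (0) - (4*z) = -4*z
  ∂P/∂z - ∂R/∂x = (1) - (-4*x) = 4*x + 1
  ∂Q/∂x - ∂P/∂y = (0) - (2*y) = -2*y.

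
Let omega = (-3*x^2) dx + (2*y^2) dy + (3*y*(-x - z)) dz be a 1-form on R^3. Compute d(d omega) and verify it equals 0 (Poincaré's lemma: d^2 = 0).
d(d omega) = 0

Step 1: d omega = sum_{i<j} (∂f_j/∂x_i - ∂f_i/∂x_j) dx_i ∧ dx_j:
  coeff of dx ∧ dy: 0
  coeff of dx ∧ dz: -3*y
  coeff of dy ∧ dz: -3*x - 3*z
Step 2: Apply d again to each 2-form coefficient. The only possible 3-form in R^3 is dx ∧ dy ∧ dz, with coefficient
  ∂(coeff of dy∧dz)/∂x - ∂(coeff of dx∧dz)/∂y + ∂(coeff of dx∧dy)/∂z
  = ∂/∂x (-3*x - 3*z) - ∂/∂y (-3*y) + ∂/∂z (0).
Each of these terms simplifies to sums of mixed partials that cancel in pairs. The result is 0 (by equality of mixed partials for smooth functions — Schwarz / Clairaut).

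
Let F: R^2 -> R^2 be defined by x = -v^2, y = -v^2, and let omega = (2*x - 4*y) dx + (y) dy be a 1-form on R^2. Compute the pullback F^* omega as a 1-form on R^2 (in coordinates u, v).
F^* omega = (-2*v^3) dv

Using F^*(f dg) = (f ∘ F) d(g ∘ F), substitute each coordinate x_i by F_i(u, v) in f_i, and replace dx_i by d F_i = (∂F_i/∂u) du + (∂F_i/∂v) dv.
  For the x component: f_1(F) = 2*v^2; d F_1 = (0) du + (-2*v) dv
  For the y component: f_2(F) = -v^2; d F_2 = (0) du + (-2*v) dv
Combining and collecting du, dv coefficients:
  coeff of du: 0
  coeff of dv: -2*v^3
F^* omega = (-2*v^3) dv.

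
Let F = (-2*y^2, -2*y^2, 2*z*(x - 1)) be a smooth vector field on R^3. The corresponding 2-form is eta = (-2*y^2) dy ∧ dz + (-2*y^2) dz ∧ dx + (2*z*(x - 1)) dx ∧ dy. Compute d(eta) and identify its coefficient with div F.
d(eta) = (2*x - 4*y - 2) dx ∧ dy ∧ dz; div F = 2*x - 4*y - 2

For a 2-form in R^3 of the form above, applying d gives a 3-form with coefficient ∂P/∂x + ∂Q/∂y + ∂R/∂z:
  ∂P/∂x = 0
  ∂Q/∂y = -4*y
  ∂R/∂z = 2*x - 2
Sum = 2*x - 4*y - 2, which is exactly div F.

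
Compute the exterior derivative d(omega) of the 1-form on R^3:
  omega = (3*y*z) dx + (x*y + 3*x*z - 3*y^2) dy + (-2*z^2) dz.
d(omega) = (y) dx ∧ dy + (-3*y) dx ∧ dz + (-3*x) dy ∧ dz

For a 1-form omega = sum_i f_i dx_i, the exterior derivative is
  d(omega) = sum_{i < j} (∂f_j/∂x_i - ∂f_i/∂x_j) dx_i ∧ dx_j.
  coefficient of dx ∧ dy: ∂f_2/∂x - ∂f_1/∂y = ∂(x*y + 3*x*z - 3*y^2)/∂x - ∂(3*y*z)/∂y = y
  coefficient of dx ∧ dz: ∂f_3/∂x - ∂f_1/∂z = ∂(-2*z^2)/∂x - ∂(3*y*z)/∂z = -3*y
  coefficient of dy ∧ dz: ∂f_3/∂y - ∂f_2/∂z = ∂(-2*z^2)/∂y - ∂(x*y + 3*x*z - 3*y^2)/∂z = -3*x
Assembling: d(omega) = (y) dx ∧ dy + (-3*y) dx ∧ dz + (-3*x) dy ∧ dz.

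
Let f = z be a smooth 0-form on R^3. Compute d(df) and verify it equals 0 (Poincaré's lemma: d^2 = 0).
d(df) = 0

Step 1: df = sum_i (∂f/∂x_i) dx_i = (0) dx + (0) dy + (1) dz.
Step 2: Apply d again. Using the 1-form formula, the coefficient of dx ∧ dy in d(df) is ∂^2 f/∂x ∂y - ∂^2 f/∂y ∂x = (0) - (0) = 0 (equality of mixed partials for smooth f).
Similarly for dx ∧ dz and dy ∧ dz — all coefficients vanish. So d(df) = 0.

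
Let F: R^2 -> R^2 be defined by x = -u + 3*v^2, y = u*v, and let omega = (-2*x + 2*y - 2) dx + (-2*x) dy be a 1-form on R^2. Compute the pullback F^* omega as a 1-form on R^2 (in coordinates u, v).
F^* omega = (-2*u - 6*v^3 + 6*v^2 + 2) du + (2*u^2 + 6*u*v^2 + 12*u*v - 36*v^3 - 12*v) dv

Using F^*(f dg) = (f ∘ F) d(g ∘ F), substitute each coordinate x_i by F_i(u, v) in f_i, and replace dx_i by d F_i = (∂F_i/∂u) du + (∂F_i/∂v) dv.
  For the x component: f_1(F) = 2*u*v + 2*u - 6*v^2 - 2; d F_1 = (-1) du + (6*v) dv
  For the y component: f_2(F) = 2*u - 6*v^2; d F_2 = (v) du + (u) dv
Combining and collecting du, dv coefficients:
  coeff of du: -2*u - 6*v^3 + 6*v^2 + 2
  coeff of dv: 2*u^2 + 6*u*v^2 + 12*u*v - 36*v^3 - 12*v
F^* omega = (-2*u - 6*v^3 + 6*v^2 + 2) du + (2*u^2 + 6*u*v^2 + 12*u*v - 36*v^3 - 12*v) dv.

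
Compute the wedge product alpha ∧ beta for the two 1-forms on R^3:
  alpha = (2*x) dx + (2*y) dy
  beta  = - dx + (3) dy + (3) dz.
alpha ∧ beta = (6*x + 2*y) dx ∧ dy + (6*x) dx ∧ dz + (6*y) dy ∧ dz

Distribute the wedge, using dx_i ∧ dx_j = -dx_j ∧ dx_i and dx_i ∧ dx_i = 0. For each pair (i, j) with i < j, the coefficient of dx_i ∧ dx_j in alpha ∧ beta is (alpha_i * beta_j - alpha_j * beta_i). Collecting: alpha ∧ beta = (6*x + 2*y) dx ∧ dy + (6*x) dx ∧ dz + (6*y) dy ∧ dz.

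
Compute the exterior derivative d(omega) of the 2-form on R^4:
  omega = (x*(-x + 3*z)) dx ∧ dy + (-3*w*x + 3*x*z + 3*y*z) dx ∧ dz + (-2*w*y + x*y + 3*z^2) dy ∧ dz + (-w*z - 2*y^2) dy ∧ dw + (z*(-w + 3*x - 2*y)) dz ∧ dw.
d(omega) = (3*x + y - 3*z) dx ∧ dy ∧ dz + (-3*x + 3*z) dx ∧ dz ∧ dw + (w - 2*y - 2*z) dy ∧ dz ∧ dw

For a 2-form omega = sum_{i<j} g_{ij} dx_i ∧ dx_j, the exterior derivative is
  d(omega) = sum_{i<j} d(g_{ij}) ∧ dx_i ∧ dx_j = sum_{i<j, k} (∂g_{ij}/∂x_k) dx_k ∧ dx_i ∧ dx_j.
Expand each term, using dx_k ∧ dx_i ∧ dx_j = sgn(permutation) dx_{(a)} ∧ dx_{(b)} ∧ dx_{(c)} with (a < b < c) sorted:
  d(x*(-x + 3*z)) includes (∂/∂z)(x*(-x + 3*z)) dz = (3*x) dz, which multiplied by dx ∧ dy gives (3*x) dx ∧ dy ∧ dz
  d(-3*w*x + 3*x*z + 3*y*z) includes (∂/∂y)(-3*w*x + 3*x*z + 3*y*z) dy = (3*z) dy, which multiplied by dx ∧ dz gives (-3*z) dx ∧ dy ∧ dz
  d(-3*w*x + 3*x*z + 3*y*z) includes (∂/∂w)(-3*w*x + 3*x*z + 3*y*z) dw = (-3*x) dw, which multiplied by dx ∧ dz gives (-3*x) dx ∧ dz ∧ dw
  d(-2*w*y + x*y + 3*z^2) includes (∂/∂x)(-2*w*y + x*y + 3*z^2) dx = (y) dx, which multiplied by dy ∧ dz gives (y) dx ∧ dy ∧ dz
  d(-2*w*y + x*y + 3*z^2) includes (∂/∂w)(-2*w*y + x*y + 3*z^2) dw = (-2*y) dw, which multiplied by dy ∧ dz gives (-2*y) dy ∧ dz ∧ dw
  d(-w*z - 2*y^2) includes (∂/∂z)(-w*z - 2*y^2) dz = (-w) dz, which multiplied by dy ∧ dw gives (w) dy ∧ dz ∧ dw
  d(z*(-w + 3*x - 2*y)) includes (∂/∂x)(z*(-w + 3*x - 2*y)) dx = (3*z) dx, which multiplied by dz ∧ dw gives (3*z) dx ∧ dz ∧ dw
  d(z*(-w + 3*x - 2*y)) includes (∂/∂y)(z*(-w + 3*x - 2*y)) dy = (-2*z) dy, which multiplied by dz ∧ dw gives (-2*z) dy ∧ dz ∧ dw
Collecting like 3-forms: d(omega) = (3*x + y - 3*z) dx ∧ dy ∧ dz + (-3*x + 3*z) dx ∧ dz ∧ dw + (w - 2*y - 2*z) dy ∧ dz ∧ dw.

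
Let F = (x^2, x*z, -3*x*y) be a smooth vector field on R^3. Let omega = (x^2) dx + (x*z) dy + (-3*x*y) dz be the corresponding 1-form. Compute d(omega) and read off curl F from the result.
d(omega) = (-4*x) dy ∧ dz + (3*y) dz ∧ dx + (z) dx ∧ dy; curl F = (-4*x, 3*y, z)

d omega = sum_{i<j} (∂f_j/∂x_i - ∂f_i/∂x_j) dx_i ∧ dx_j. Under the identification (dy ∧ dz, dz ∧ dx, dx ∧ dy) ↔ (e_x, e_y, e_z), the coefficients are exactly the components of curl F. Compute:
  ∂R/∂y - ∂Q/∂z = (-3*x) - (x) = -4*x
  ∂P/∂z - ∂R/∂x = (0) - (-3*y) = 3*y
  ∂Q/∂x - ∂P/∂y = (z) - (0) = z.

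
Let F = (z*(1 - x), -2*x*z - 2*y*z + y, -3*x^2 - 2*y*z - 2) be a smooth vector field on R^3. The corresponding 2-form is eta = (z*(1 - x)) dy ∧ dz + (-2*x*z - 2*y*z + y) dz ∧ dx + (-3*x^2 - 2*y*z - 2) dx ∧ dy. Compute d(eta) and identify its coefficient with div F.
d(eta) = (-2*y - 3*z + 1) dx ∧ dy ∧ dz; div F = -2*y - 3*z + 1

For a 2-form in R^3 of the form above, applying d gives a 3-form with coefficient ∂P/∂x + ∂Q/∂y + ∂R/∂z:
  ∂P/∂x = -z
  ∂Q/∂y = 1 - 2*z
  ∂R/∂z = -2*y
Sum = -2*y - 3*z + 1, which is exactly div F.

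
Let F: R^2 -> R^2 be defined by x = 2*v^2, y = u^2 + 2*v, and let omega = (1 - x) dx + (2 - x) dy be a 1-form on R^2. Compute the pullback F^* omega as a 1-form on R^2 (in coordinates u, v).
F^* omega = (4*u*(1 - v^2)) du + (-8*v^3 - 4*v^2 + 4*v + 4) dv

Using F^*(f dg) = (f ∘ F) d(g ∘ F), substitute each coordinate x_i by F_i(u, v) in f_i, and replace dx_i by d F_i = (∂F_i/∂u) du + (∂F_i/∂v) dv.
  For the x component: f_1(F) = 1 - 2*v^2; d F_1 = (0) du + (4*v) dv
  For the y component: f_2(F) = 2 - 2*v^2; d F_2 = (2*u) du + (2) dv
Combining and collecting du, dv coefficients:
  coeff of du: 4*u*(1 - v^2)
  coeff of dv: -8*v^3 - 4*v^2 + 4*v + 4
F^* omega = (4*u*(1 - v^2)) du + (-8*v^3 - 4*v^2 + 4*v + 4) dv.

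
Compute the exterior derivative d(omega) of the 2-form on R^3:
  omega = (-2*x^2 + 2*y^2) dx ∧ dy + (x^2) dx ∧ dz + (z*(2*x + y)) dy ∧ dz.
d(omega) = (2*z) dx ∧ dy ∧ dz

For a 2-form omega = sum_{i<j} g_{ij} dx_i ∧ dx_j, the exterior derivative is
  d(omega) = sum_{i<j} d(g_{ij}) ∧ dx_i ∧ dx_j = sum_{i<j, k} (∂g_{ij}/∂x_k) dx_k ∧ dx_i ∧ dx_j.
Expand each term, using dx_k ∧ dx_i ∧ dx_j = sgn(permutation) dx_{(a)} ∧ dx_{(b)} ∧ dx_{(c)} with (a < b < c) sorted:
  d(z*(2*x + y)) includes (∂/∂x)(z*(2*x + y)) dx = (2*z) dx, which multiplied by dy ∧ dz gives (2*z) dx ∧ dy ∧ dz
Collecting like 3-forms: d(omega) = (2*z) dx ∧ dy ∧ dz.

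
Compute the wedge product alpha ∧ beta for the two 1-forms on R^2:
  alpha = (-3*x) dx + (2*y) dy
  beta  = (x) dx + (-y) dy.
alpha ∧ beta = (x*y) dx ∧ dy

Distribute the wedge, using dx_i ∧ dx_j = -dx_j ∧ dx_i and dx_i ∧ dx_i = 0. For each pair (i, j) with i < j, the coefficient of dx_i ∧ dx_j in alpha ∧ beta is (alpha_i * beta_j - alpha_j * beta_i). Collecting: alpha ∧ beta = (x*y) dx ∧ dy.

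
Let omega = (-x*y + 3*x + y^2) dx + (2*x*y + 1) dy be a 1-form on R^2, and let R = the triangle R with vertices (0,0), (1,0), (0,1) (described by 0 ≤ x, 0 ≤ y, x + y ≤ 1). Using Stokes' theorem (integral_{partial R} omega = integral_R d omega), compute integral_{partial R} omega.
integral_(partial R) omega = 1/6

Stokes: integral_partial_R omega = integral_R d omega with d omega = (∂Q/∂x - ∂P/∂y) dx ∧ dy.
  ∂Q/∂x = 2*y
  ∂P/∂y = -x + 2*y
  integrand = ∂Q/∂x - ∂P/∂y = x.
Integrating over R: integral_0^1 integral_0^{1-x} (x) dy dx = 1/6.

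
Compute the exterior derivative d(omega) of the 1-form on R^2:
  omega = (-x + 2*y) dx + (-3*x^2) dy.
d(omega) = (-6*x - 2) dx ∧ dy

For a 1-form omega = sum_i f_i dx_i, the exterior derivative is
  d(omega) = sum_{i < j} (∂f_j/∂x_i - ∂f_i/∂x_j) dx_i ∧ dx_j.
  coefficient of dx ∧ dy: ∂f_2/∂x - ∂f_1/∂y = ∂(-3*x^2)/∂x - ∂(-x + 2*y)/∂y = -6*x - 2
Assembling: d(omega) = (-6*x - 2) dx ∧ dy.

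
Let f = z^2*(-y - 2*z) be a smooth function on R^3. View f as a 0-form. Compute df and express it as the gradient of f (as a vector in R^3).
df = (0) dx + (-z^2) dy + (2*z*(-y - 3*z)) dz; grad f = (0, -z^2, 2*z*(-y - 3*z))

For a 0-form f, d f = (∂f/∂x) dx + (∂f/∂y) dy + (∂f/∂z) dz. The components of the vector representation are exactly the entries of grad f in Cartesian coordinates:
  ∂f/∂x = 0
  ∂f/∂y = -z^2
  ∂f/∂z = 2*z*(-y - 3*z).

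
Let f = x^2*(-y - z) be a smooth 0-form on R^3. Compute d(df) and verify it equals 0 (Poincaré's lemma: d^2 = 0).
d(df) = 0

Step 1: df = sum_i (∂f/∂x_i) dx_i = (2*x*(-y - z)) dx + (-x^2) dy + (-x^2) dz.
Step 2: Apply d again. Using the 1-form formula, the coefficient of dx ∧ dy in d(df) is ∂^2 f/∂x ∂y - ∂^2 f/∂y ∂x = (-2*x) - (-2*x) = 0 (equality of mixed partials for smooth f).
Similarly for dx ∧ dz and dy ∧ dz — all coefficients vanish. So d(df) = 0.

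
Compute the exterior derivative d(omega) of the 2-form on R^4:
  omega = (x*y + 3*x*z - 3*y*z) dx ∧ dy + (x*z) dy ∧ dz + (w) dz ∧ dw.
d(omega) = (3*x - 3*y + z) dx ∧ dy ∧ dz

For a 2-form omega = sum_{i<j} g_{ij} dx_i ∧ dx_j, the exterior derivative is
  d(omega) = sum_{i<j} d(g_{ij}) ∧ dx_i ∧ dx_j = sum_{i<j, k} (∂g_{ij}/∂x_k) dx_k ∧ dx_i ∧ dx_j.
Expand each term, using dx_k ∧ dx_i ∧ dx_j = sgn(permutation) dx_{(a)} ∧ dx_{(b)} ∧ dx_{(c)} with (a < b < c) sorted:
  d(x*y + 3*x*z - 3*y*z) includes (∂/∂z)(x*y + 3*x*z - 3*y*z) dz = (3*x - 3*y) dz, which multiplied by dx ∧ dy gives (3*x - 3*y) dx ∧ dy ∧ dz
  d(x*z) includes (∂/∂x)(x*z) dx = (z) dx, which multiplied by dy ∧ dz gives (z) dx ∧ dy ∧ dz
Collecting like 3-forms: d(omega) = (3*x - 3*y + z) dx ∧ dy ∧ dz.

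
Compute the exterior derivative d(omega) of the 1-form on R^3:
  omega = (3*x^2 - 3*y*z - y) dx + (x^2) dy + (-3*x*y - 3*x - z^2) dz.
d(omega) = (2*x + 3*z + 1) dx ∧ dy + (-3) dx ∧ dz + (-3*x) dy ∧ dz

For a 1-form omega = sum_i f_i dx_i, the exterior derivative is
  d(omega) = sum_{i < j} (∂f_j/∂x_i - ∂f_i/∂x_j) dx_i ∧ dx_j.
  coefficient of dx ∧ dy: ∂f_2/∂x - ∂f_1/∂y = ∂(x^2)/∂x - ∂(3*x^2 - 3*y*z - y)/∂y = 2*x + 3*z + 1
  coefficient of dx ∧ dz: ∂f_3/∂x - ∂f_1/∂z = ∂(-3*x*y - 3*x - z^2)/∂x - ∂(3*x^2 - 3*y*z - y)/∂z = -3
  coefficient of dy ∧ dz: ∂f_3/∂y - ∂f_2/∂z = ∂(-3*x*y - 3*x - z^2)/∂y - ∂(x^2)/∂z = -3*x
Assembling: d(omega) = (2*x + 3*z + 1) dx ∧ dy + (-3) dx ∧ dz + (-3*x) dy ∧ dz.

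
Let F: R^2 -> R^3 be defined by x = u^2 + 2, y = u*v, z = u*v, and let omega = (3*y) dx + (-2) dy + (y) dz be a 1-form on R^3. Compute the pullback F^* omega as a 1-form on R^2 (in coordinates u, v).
F^* omega = (v*(6*u^2 + u*v - 2)) du + (u*(u*v - 2)) dv

Using F^*(f dg) = (f ∘ F) d(g ∘ F), substitute each coordinate x_i by F_i(u, v) in f_i, and replace dx_i by d F_i = (∂F_i/∂u) du + (∂F_i/∂v) dv.
  For the x component: f_1(F) = 3*u*v; d F_1 = (2*u) du + (0) dv
  For the y component: f_2(F) = -2; d F_2 = (v) du + (u) dv
  For the z component: f_3(F) = u*v; d F_3 = (v) du + (u) dv
Combining and collecting du, dv coefficients:
  coeff of du: v*(6*u^2 + u*v - 2)
  coeff of dv: u*(u*v - 2)
F^* omega = (v*(6*u^2 + u*v - 2)) du + (u*(u*v - 2)) dv.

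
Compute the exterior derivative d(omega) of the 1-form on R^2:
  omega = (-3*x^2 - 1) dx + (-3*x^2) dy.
d(omega) = (-6*x) dx ∧ dy

For a 1-form omega = sum_i f_i dx_i, the exterior derivative is
  d(omega) = sum_{i < j} (∂f_j/∂x_i - ∂f_i/∂x_j) dx_i ∧ dx_j.
  coefficient of dx ∧ dy: ∂f_2/∂x - ∂f_1/∂y = ∂(-3*x^2)/∂x - ∂(-3*x^2 - 1)/∂y = -6*x
Assembling: d(omega) = (-6*x) dx ∧ dy.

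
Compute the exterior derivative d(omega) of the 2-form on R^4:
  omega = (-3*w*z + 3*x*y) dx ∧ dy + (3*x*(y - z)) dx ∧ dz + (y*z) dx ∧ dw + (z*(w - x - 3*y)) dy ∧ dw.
d(omega) = (-3*w - 3*x) dx ∧ dy ∧ dz + (-5*z) dx ∧ dy ∧ dw + (-y) dx ∧ dz ∧ dw + (-w + x + 3*y) dy ∧ dz ∧ dw

For a 2-form omega = sum_{i<j} g_{ij} dx_i ∧ dx_j, the exterior derivative is
  d(omega) = sum_{i<j} d(g_{ij}) ∧ dx_i ∧ dx_j = sum_{i<j, k} (∂g_{ij}/∂x_k) dx_k ∧ dx_i ∧ dx_j.
Expand each term, using dx_k ∧ dx_i ∧ dx_j = sgn(permutation) dx_{(a)} ∧ dx_{(b)} ∧ dx_{(c)} with (a < b < c) sorted:
  d(-3*w*z + 3*x*y) includes (∂/∂z)(-3*w*z + 3*x*y) dz = (-3*w) dz, which multiplied by dx ∧ dy gives (-3*w) dx ∧ dy ∧ dz
  d(-3*w*z + 3*x*y) includes (∂/∂w)(-3*w*z + 3*x*y) dw = (-3*z) dw, which multiplied by dx ∧ dy gives (-3*z) dx ∧ dy ∧ dw
  d(3*x*(y - z)) includes (∂/∂y)(3*x*(y - z)) dy = (3*x) dy, which multiplied by dx ∧ dz gives (-3*x) dx ∧ dy ∧ dz
  d(y*z) includes (∂/∂y)(y*z) dy = (z) dy, which multiplied by dx ∧ dw gives (-z) dx ∧ dy ∧ dw
  d(y*z) includes (∂/∂z)(y*z) dz = (y) dz, which multiplied by dx ∧ dw gives (-y) dx ∧ dz ∧ dw
  d(z*(w - x - 3*y)) includes (∂/∂x)(z*(w - x - 3*y)) dx = (-z) dx, which multiplied by dy ∧ dw gives (-z) dx ∧ dy ∧ dw
  d(z*(w - x - 3*y)) includes (∂/∂z)(z*(w - x - 3*y)) dz = (w - x - 3*y) dz, which multiplied by dy ∧ dw gives (-w + x + 3*y) dy ∧ dz ∧ dw
Collecting like 3-forms: d(omega) = (-3*w - 3*x) dx ∧ dy ∧ dz + (-5*z) dx ∧ dy ∧ dw + (-y) dx ∧ dz ∧ dw + (-w + x + 3*y) dy ∧ dz ∧ dw.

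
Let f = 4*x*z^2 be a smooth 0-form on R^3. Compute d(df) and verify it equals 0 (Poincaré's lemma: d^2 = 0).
d(df) = 0

Step 1: df = sum_i (∂f/∂x_i) dx_i = (4*z^2) dx + (0) dy + (8*x*z) dz.
Step 2: Apply d again. Using the 1-form formula, the coefficient of dx ∧ dy in d(df) is ∂^2 f/∂x ∂y - ∂^2 f/∂y ∂x = (0) - (0) = 0 (equality of mixed partials for smooth f).
Similarly for dx ∧ dz and dy ∧ dz — all coefficients vanish. So d(df) = 0.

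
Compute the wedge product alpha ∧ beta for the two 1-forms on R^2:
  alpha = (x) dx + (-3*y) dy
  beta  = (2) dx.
alpha ∧ beta = (6*y) dx ∧ dy

Distribute the wedge, using dx_i ∧ dx_j = -dx_j ∧ dx_i and dx_i ∧ dx_i = 0. For each pair (i, j) with i < j, the coefficient of dx_i ∧ dx_j in alpha ∧ beta is (alpha_i * beta_j - alpha_j * beta_i). Collecting: alpha ∧ beta = (6*y) dx ∧ dy.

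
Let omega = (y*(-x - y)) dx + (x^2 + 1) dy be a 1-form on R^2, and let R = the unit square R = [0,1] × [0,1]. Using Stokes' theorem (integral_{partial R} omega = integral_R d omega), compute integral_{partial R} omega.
integral_(partial R) omega = 5/2

Stokes: integral_partial_R omega = integral_R d omega with d omega = (∂Q/∂x - ∂P/∂y) dx ∧ dy.
  ∂Q/∂x = 2*x
  ∂P/∂y = -x - 2*y
  integrand = ∂Q/∂x - ∂P/∂y = 3*x + 2*y.
Integrating over R: integral_0^1 integral_0^1 (3*x + 2*y) dx dy = 5/2.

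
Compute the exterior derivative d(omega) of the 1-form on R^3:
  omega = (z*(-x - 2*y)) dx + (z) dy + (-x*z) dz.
d(omega) = (2*z) dx ∧ dy + (x + 2*y - z) dx ∧ dz + (-1) dy ∧ dz

For a 1-form omega = sum_i f_i dx_i, the exterior derivative is
  d(omega) = sum_{i < j} (∂f_j/∂x_i - ∂f_i/∂x_j) dx_i ∧ dx_j.
  coefficient of dx ∧ dy: ∂f_2/∂x - ∂f_1/∂y = ∂(z)/∂x - ∂(z*(-x - 2*y))/∂y = 2*z
  coefficient of dx ∧ dz: ∂f_3/∂x - ∂f_1/∂z = ∂(-x*z)/∂x - ∂(z*(-x - 2*y))/∂z = x + 2*y - z
  coefficient of dy ∧ dz: ∂f_3/∂y - ∂f_2/∂z = ∂(-x*z)/∂y - ∂(z)/∂z = -1
Assembling: d(omega) = (2*z) dx ∧ dy + (x + 2*y - z) dx ∧ dz + (-1) dy ∧ dz.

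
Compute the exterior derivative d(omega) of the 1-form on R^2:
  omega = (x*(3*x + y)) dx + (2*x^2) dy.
d(omega) = (3*x) dx ∧ dy

For a 1-form omega = sum_i f_i dx_i, the exterior derivative is
  d(omega) = sum_{i < j} (∂f_j/∂x_i - ∂f_i/∂x_j) dx_i ∧ dx_j.
  coefficient of dx ∧ dy: ∂f_2/∂x - ∂f_1/∂y = ∂(2*x^2)/∂x - ∂(x*(3*x + y))/∂y = 3*x
Assembling: d(omega) = (3*x) dx ∧ dy.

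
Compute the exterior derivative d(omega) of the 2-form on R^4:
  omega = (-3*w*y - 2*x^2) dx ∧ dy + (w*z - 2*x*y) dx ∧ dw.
d(omega) = (2*x - 3*y) dx ∧ dy ∧ dw + (-w) dx ∧ dz ∧ dw

For a 2-form omega = sum_{i<j} g_{ij} dx_i ∧ dx_j, the exterior derivative is
  d(omega) = sum_{i<j} d(g_{ij}) ∧ dx_i ∧ dx_j = sum_{i<j, k} (∂g_{ij}/∂x_k) dx_k ∧ dx_i ∧ dx_j.
Expand each term, using dx_k ∧ dx_i ∧ dx_j = sgn(permutation) dx_{(a)} ∧ dx_{(b)} ∧ dx_{(c)} with (a < b < c) sorted:
  d(-3*w*y - 2*x^2) includes (∂/∂w)(-3*w*y - 2*x^2) dw = (-3*y) dw, which multiplied by dx ∧ dy gives (-3*y) dx ∧ dy ∧ dw
  d(w*z - 2*x*y) includes (∂/∂y)(w*z - 2*x*y) dy = (-2*x) dy, which multiplied by dx ∧ dw gives (2*x) dx ∧ dy ∧ dw
  d(w*z - 2*x*y) includes (∂/∂z)(w*z - 2*x*y) dz = (w) dz, which multiplied by dx ∧ dw gives (-w) dx ∧ dz ∧ dw
Collecting like 3-forms: d(omega) = (2*x - 3*y) dx ∧ dy ∧ dw + (-w) dx ∧ dz ∧ dw.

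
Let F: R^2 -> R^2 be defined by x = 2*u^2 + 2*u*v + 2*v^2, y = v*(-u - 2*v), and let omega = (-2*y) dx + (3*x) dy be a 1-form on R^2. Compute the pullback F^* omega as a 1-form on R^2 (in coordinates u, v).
F^* omega = (2*v*(u^2 + 7*u*v + v^2)) du + (-6*u^3 - 26*u^2*v - 14*u*v^2 - 8*v^3) dv

Using F^*(f dg) = (f ∘ F) d(g ∘ F), substitute each coordinate x_i by F_i(u, v) in f_i, and replace dx_i by d F_i = (∂F_i/∂u) du + (∂F_i/∂v) dv.
  For the x component: f_1(F) = 2*v*(u + 2*v); d F_1 = (4*u + 2*v) du + (2*u + 4*v) dv
  For the y component: f_2(F) = 6*u^2 + 6*u*v + 6*v^2; d F_2 = (-v) du + (-u - 4*v) dv
Combining and collecting du, dv coefficients:
  coeff of du: 2*v*(u^2 + 7*u*v + v^2)
  coeff of dv: -6*u^3 - 26*u^2*v - 14*u*v^2 - 8*v^3
F^* omega = (2*v*(u^2 + 7*u*v + v^2)) du + (-6*u^3 - 26*u^2*v - 14*u*v^2 - 8*v^3) dv.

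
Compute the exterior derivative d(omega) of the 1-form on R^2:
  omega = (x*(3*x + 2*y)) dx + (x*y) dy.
d(omega) = (-2*x + y) dx ∧ dy

For a 1-form omega = sum_i f_i dx_i, the exterior derivative is
  d(omega) = sum_{i < j} (∂f_j/∂x_i - ∂f_i/∂x_j) dx_i ∧ dx_j.
  coefficient of dx ∧ dy: ∂f_2/∂x - ∂f_1/∂y = ∂(x*y)/∂x - ∂(x*(3*x + 2*y))/∂y = -2*x + y
Assembling: d(omega) = (-2*x + y) dx ∧ dy.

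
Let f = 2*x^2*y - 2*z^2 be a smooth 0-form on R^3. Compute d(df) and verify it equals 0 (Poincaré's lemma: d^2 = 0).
d(df) = 0

Step 1: df = sum_i (∂f/∂x_i) dx_i = (4*x*y) dx + (2*x^2) dy + (-4*z) dz.
Step 2: Apply d again. Using the 1-form formula, the coefficient of dx ∧ dy in d(df) is ∂^2 f/∂x ∂y - ∂^2 f/∂y ∂x = (4*x) - (4*x) = 0 (equality of mixed partials for smooth f).
Similarly for dx ∧ dz and dy ∧ dz — all coefficients vanish. So d(df) = 0.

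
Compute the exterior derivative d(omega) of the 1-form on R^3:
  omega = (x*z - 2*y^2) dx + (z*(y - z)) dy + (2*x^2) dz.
d(omega) = (4*y) dx ∧ dy + (3*x) dx ∧ dz + (-y + 2*z) dy ∧ dz

For a 1-form omega = sum_i f_i dx_i, the exterior derivative is
  d(omega) = sum_{i < j} (∂f_j/∂x_i - ∂f_i/∂x_j) dx_i ∧ dx_j.
  coefficient of dx ∧ dy: ∂f_2/∂x - ∂f_1/∂y = ∂(z*(y - z))/∂x - ∂(x*z - 2*y^2)/∂y = 4*y
  coefficient of dx ∧ dz: ∂f_3/∂x - ∂f_1/∂z = ∂(2*x^2)/∂x - ∂(x*z - 2*y^2)/∂z = 3*x
  coefficient of dy ∧ dz: ∂f_3/∂y - ∂f_2/∂z = ∂(2*x^2)/∂y - ∂(z*(y - z))/∂z = -y + 2*z
Assembling: d(omega) = (4*y) dx ∧ dy + (3*x) dx ∧ dz + (-y + 2*z) dy ∧ dz.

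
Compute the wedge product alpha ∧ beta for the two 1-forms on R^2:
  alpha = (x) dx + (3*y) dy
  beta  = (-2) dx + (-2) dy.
alpha ∧ beta = (-2*x + 6*y) dx ∧ dy

Distribute the wedge, using dx_i ∧ dx_j = -dx_j ∧ dx_i and dx_i ∧ dx_i = 0. For each pair (i, j) with i < j, the coefficient of dx_i ∧ dx_j in alpha ∧ beta is (alpha_i * beta_j - alpha_j * beta_i). Collecting: alpha ∧ beta = (-2*x + 6*y) dx ∧ dy.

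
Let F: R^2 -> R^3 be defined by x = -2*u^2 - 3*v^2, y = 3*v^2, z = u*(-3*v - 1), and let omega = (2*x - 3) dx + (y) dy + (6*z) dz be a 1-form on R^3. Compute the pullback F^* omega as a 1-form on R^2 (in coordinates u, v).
F^* omega = (2*u*(8*u^2 + 39*v^2 + 18*v + 9)) du + (78*u^2*v + 18*u^2 + 54*v^3 + 18*v) dv

Using F^*(f dg) = (f ∘ F) d(g ∘ F), substitute each coordinate x_i by F_i(u, v) in f_i, and replace dx_i by d F_i = (∂F_i/∂u) du + (∂F_i/∂v) dv.
  For the x component: f_1(F) = -4*u^2 - 6*v^2 - 3; d F_1 = (-4*u) du + (-6*v) dv
  For the y component: f_2(F) = 3*v^2; d F_2 = (0) du + (6*v) dv
  For the z component: f_3(F) = 6*u*(-3*v - 1); d F_3 = (-3*v - 1) du + (-3*u) dv
Combining and collecting du, dv coefficients:
  coeff of du: 2*u*(8*u^2 + 39*v^2 + 18*v + 9)
  coeff of dv: 78*u^2*v + 18*u^2 + 54*v^3 + 18*v
F^* omega = (2*u*(8*u^2 + 39*v^2 + 18*v + 9)) du + (78*u^2*v + 18*u^2 + 54*v^3 + 18*v) dv.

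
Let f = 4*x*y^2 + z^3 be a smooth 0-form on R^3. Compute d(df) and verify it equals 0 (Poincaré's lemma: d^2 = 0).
d(df) = 0

Step 1: df = sum_i (∂f/∂x_i) dx_i = (4*y^2) dx + (8*x*y) dy + (3*z^2) dz.
Step 2: Apply d again. Using the 1-form formula, the coefficient of dx ∧ dy in d(df) is ∂^2 f/∂x ∂y - ∂^2 f/∂y ∂x = (8*y) - (8*y) = 0 (equality of mixed partials for smooth f).
Similarly for dx ∧ dz and dy ∧ dz — all coefficients vanish. So d(df) = 0.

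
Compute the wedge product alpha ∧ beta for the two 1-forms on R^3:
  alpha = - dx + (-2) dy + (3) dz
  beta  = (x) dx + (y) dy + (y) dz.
alpha ∧ beta = (2*x - y) dx ∧ dy + (-3*x - y) dx ∧ dz + (-5*y) dy ∧ dz

Distribute the wedge, using dx_i ∧ dx_j = -dx_j ∧ dx_i and dx_i ∧ dx_i = 0. For each pair (i, j) with i < j, the coefficient of dx_i ∧ dx_j in alpha ∧ beta is (alpha_i * beta_j - alpha_j * beta_i). Collecting: alpha ∧ beta = (2*x - y) dx ∧ dy + (-3*x - y) dx ∧ dz + (-5*y) dy ∧ dz.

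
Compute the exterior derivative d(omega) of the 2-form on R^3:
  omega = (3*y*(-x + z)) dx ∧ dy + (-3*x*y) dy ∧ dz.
d(omega) = 0

For a 2-form omega = sum_{i<j} g_{ij} dx_i ∧ dx_j, the exterior derivative is
  d(omega) = sum_{i<j} d(g_{ij}) ∧ dx_i ∧ dx_j = sum_{i<j, k} (∂g_{ij}/∂x_k) dx_k ∧ dx_i ∧ dx_j.
Expand each term, using dx_k ∧ dx_i ∧ dx_j = sgn(permutation) dx_{(a)} ∧ dx_{(b)} ∧ dx_{(c)} with (a < b < c) sorted:
  d(3*y*(-x + z)) includes (∂/∂z)(3*y*(-x + z)) dz = (3*y) dz, which multiplied by dx ∧ dy gives (3*y) dx ∧ dy ∧ dz
  d(-3*x*y) includes (∂/∂x)(-3*x*y) dx = (-3*y) dx, which multiplied by dy ∧ dz gives (-3*y) dx ∧ dy ∧ dz
Collecting like 3-forms: d(omega) = 0.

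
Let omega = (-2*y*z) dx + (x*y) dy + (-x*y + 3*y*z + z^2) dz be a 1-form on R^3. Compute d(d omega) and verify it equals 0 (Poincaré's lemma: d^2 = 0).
d(d omega) = 0

Step 1: d omega = sum_{i<j} (∂f_j/∂x_i - ∂f_i/∂x_j) dx_i ∧ dx_j:
  coeff of dx ∧ dy: y + 2*z
  coeff of dx ∧ dz: y
  coeff of dy ∧ dz: -x + 3*z
Step 2: Apply d again to each 2-form coefficient. The only possible 3-form in R^3 is dx ∧ dy ∧ dz, with coefficient
  ∂(coeff of dy∧dz)/∂x - ∂(coeff of dx∧dz)/∂y + ∂(coeff of dx∧dy)/∂z
  = ∂/∂x (-x + 3*z) - ∂/∂y (y) + ∂/∂z (y + 2*z).
Each of these terms simplifies to sums of mixed partials that cancel in pairs. The result is 0 (by equality of mixed partials for smooth functions — Schwarz / Clairaut).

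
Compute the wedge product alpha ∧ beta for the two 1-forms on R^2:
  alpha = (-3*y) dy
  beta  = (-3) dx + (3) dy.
alpha ∧ beta = (-9*y) dx ∧ dy

Distribute the wedge, using dx_i ∧ dx_j = -dx_j ∧ dx_i and dx_i ∧ dx_i = 0. For each pair (i, j) with i < j, the coefficient of dx_i ∧ dx_j in alpha ∧ beta is (alpha_i * beta_j - alpha_j * beta_i). Collecting: alpha ∧ beta = (-9*y) dx ∧ dy.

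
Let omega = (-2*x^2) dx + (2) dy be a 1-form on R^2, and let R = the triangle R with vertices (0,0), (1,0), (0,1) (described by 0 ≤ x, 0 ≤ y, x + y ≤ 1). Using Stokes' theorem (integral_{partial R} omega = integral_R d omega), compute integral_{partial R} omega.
integral_(partial R) omega = 0

Stokes: integral_partial_R omega = integral_R d omega with d omega = (∂Q/∂x - ∂P/∂y) dx ∧ dy.
  ∂Q/∂x = 0
  ∂P/∂y = 0
  integrand = ∂Q/∂x - ∂P/∂y = 0.
Integrating over R: integral_0^1 integral_0^{1-x} (0) dy dx = 0.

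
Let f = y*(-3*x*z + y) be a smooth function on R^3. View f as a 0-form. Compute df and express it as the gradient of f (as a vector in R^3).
df = (-3*y*z) dx + (-3*x*z + 2*y) dy + (-3*x*y) dz; grad f = (-3*y*z, -3*x*z + 2*y, -3*x*y)

For a 0-form f, d f = (∂f/∂x) dx + (∂f/∂y) dy + (∂f/∂z) dz. The components of the vector representation are exactly the entries of grad f in Cartesian coordinates:
  ∂f/∂x = -3*y*z
  ∂f/∂y = -3*x*z + 2*y
  ∂f/∂z = -3*x*y.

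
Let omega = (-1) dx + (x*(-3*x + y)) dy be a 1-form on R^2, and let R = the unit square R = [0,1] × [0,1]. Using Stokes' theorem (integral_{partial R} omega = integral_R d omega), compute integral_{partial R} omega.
integral_(partial R) omega = -5/2

Stokes: integral_partial_R omega = integral_R d omega with d omega = (∂Q/∂x - ∂P/∂y) dx ∧ dy.
  ∂Q/∂x = -6*x + y
  ∂P/∂y = 0
  integrand = ∂Q/∂x - ∂P/∂y = -6*x + y.
Integrating over R: integral_0^1 integral_0^1 (-6*x + y) dx dy = -5/2.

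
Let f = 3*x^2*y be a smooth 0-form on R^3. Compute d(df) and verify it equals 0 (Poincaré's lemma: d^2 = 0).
d(df) = 0

Step 1: df = sum_i (∂f/∂x_i) dx_i = (6*x*y) dx + (3*x^2) dy + (0) dz.
Step 2: Apply d again. Using the 1-form formula, the coefficient of dx ∧ dy in d(df) is ∂^2 f/∂x ∂y - ∂^2 f/∂y ∂x = (6*x) - (6*x) = 0 (equality of mixed partials for smooth f).
Similarly for dx ∧ dz and dy ∧ dz — all coefficients vanish. So d(df) = 0.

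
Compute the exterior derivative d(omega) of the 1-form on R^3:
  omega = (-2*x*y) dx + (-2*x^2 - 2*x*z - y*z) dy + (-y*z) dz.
d(omega) = (-2*x - 2*z) dx ∧ dy + (2*x + y - z) dy ∧ dz

For a 1-form omega = sum_i f_i dx_i, the exterior derivative is
  d(omega) = sum_{i < j} (∂f_j/∂x_i - ∂f_i/∂x_j) dx_i ∧ dx_j.
  coefficient of dx ∧ dy: ∂f_2/∂x - ∂f_1/∂y = ∂(-2*x^2 - 2*x*z - y*z)/∂x - ∂(-2*x*y)/∂y = -2*x - 2*z
  coefficient of dy ∧ dz: ∂f_3/∂y - ∂f_2/∂z = ∂(-y*z)/∂y - ∂(-2*x^2 - 2*x*z - y*z)/∂z = 2*x + y - z
Assembling: d(omega) = (-2*x - 2*z) dx ∧ dy + (2*x + y - z) dy ∧ dz.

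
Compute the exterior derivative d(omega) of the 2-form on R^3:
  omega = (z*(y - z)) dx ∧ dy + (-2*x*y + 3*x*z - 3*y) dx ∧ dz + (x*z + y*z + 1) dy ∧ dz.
d(omega) = (2*x + y - z + 3) dx ∧ dy ∧ dz

For a 2-form omega = sum_{i<j} g_{ij} dx_i ∧ dx_j, the exterior derivative is
  d(omega) = sum_{i<j} d(g_{ij}) ∧ dx_i ∧ dx_j = sum_{i<j, k} (∂g_{ij}/∂x_k) dx_k ∧ dx_i ∧ dx_j.
Expand each term, using dx_k ∧ dx_i ∧ dx_j = sgn(permutation) dx_{(a)} ∧ dx_{(b)} ∧ dx_{(c)} with (a < b < c) sorted:
  d(z*(y - z)) includes (∂/∂z)(z*(y - z)) dz = (y - 2*z) dz, which multiplied by dx ∧ dy gives (y - 2*z) dx ∧ dy ∧ dz
  d(-2*x*y + 3*x*z - 3*y) includes (∂/∂y)(-2*x*y + 3*x*z - 3*y) dy = (-2*x - 3) dy, which multiplied by dx ∧ dz gives (2*x + 3) dx ∧ dy ∧ dz
  d(x*z + y*z + 1) includes (∂/∂x)(x*z + y*z + 1) dx = (z) dx, which multiplied by dy ∧ dz gives (z) dx ∧ dy ∧ dz
Collecting like 3-forms: d(omega) = (2*x + y - z + 3) dx ∧ dy ∧ dz.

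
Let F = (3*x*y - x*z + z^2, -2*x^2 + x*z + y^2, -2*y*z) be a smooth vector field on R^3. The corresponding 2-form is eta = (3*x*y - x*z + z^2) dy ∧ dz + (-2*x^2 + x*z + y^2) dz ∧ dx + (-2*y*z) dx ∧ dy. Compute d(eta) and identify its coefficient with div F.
d(eta) = (3*y - z) dx ∧ dy ∧ dz; div F = 3*y - z

For a 2-form in R^3 of the form above, applying d gives a 3-form with coefficient ∂P/∂x + ∂Q/∂y + ∂R/∂z:
  ∂P/∂x = 3*y - z
  ∂Q/∂y = 2*y
  ∂R/∂z = -2*y
Sum = 3*y - z, which is exactly div F.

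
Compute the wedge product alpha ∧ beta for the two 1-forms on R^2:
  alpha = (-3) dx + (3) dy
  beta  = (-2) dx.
alpha ∧ beta = (6) dx ∧ dy

Distribute the wedge, using dx_i ∧ dx_j = -dx_j ∧ dx_i and dx_i ∧ dx_i = 0. For each pair (i, j) with i < j, the coefficient of dx_i ∧ dx_j in alpha ∧ beta is (alpha_i * beta_j - alpha_j * beta_i). Collecting: alpha ∧ beta = (6) dx ∧ dy.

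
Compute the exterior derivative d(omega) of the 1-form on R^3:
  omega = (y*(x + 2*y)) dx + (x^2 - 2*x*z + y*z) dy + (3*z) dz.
d(omega) = (x - 4*y - 2*z) dx ∧ dy + (2*x - y) dy ∧ dz

For a 1-form omega = sum_i f_i dx_i, the exterior derivative is
  d(omega) = sum_{i < j} (∂f_j/∂x_i - ∂f_i/∂x_j) dx_i ∧ dx_j.
  coefficient of dx ∧ dy: ∂f_2/∂x - ∂f_1/∂y = ∂(x^2 - 2*x*z + y*z)/∂x - ∂(y*(x + 2*y))/∂y = x - 4*y - 2*z
  coefficient of dy ∧ dz: ∂f_3/∂y - ∂f_2/∂z = ∂(3*z)/∂y - ∂(x^2 - 2*x*z + y*z)/∂z = 2*x - y
Assembling: d(omega) = (x - 4*y - 2*z) dx ∧ dy + (2*x - y) dy ∧ dz.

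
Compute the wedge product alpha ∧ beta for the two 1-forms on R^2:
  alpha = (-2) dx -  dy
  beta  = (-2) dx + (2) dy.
alpha ∧ beta = (-6) dx ∧ dy

Distribute the wedge, using dx_i ∧ dx_j = -dx_j ∧ dx_i and dx_i ∧ dx_i = 0. For each pair (i, j) with i < j, the coefficient of dx_i ∧ dx_j in alpha ∧ beta is (alpha_i * beta_j - alpha_j * beta_i). Collecting: alpha ∧ beta = (-6) dx ∧ dy.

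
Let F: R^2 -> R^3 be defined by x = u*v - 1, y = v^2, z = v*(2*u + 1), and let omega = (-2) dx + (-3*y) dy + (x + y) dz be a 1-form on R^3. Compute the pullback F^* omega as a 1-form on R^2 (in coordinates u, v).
F^* omega = (2*v*(u*v + v^2 - 2)) du + (2*u^2*v + 2*u*v^2 + u*v - 4*u - 6*v^3 + v^2 - 1) dv

Using F^*(f dg) = (f ∘ F) d(g ∘ F), substitute each coordinate x_i by F_i(u, v) in f_i, and replace dx_i by d F_i = (∂F_i/∂u) du + (∂F_i/∂v) dv.
  For the x component: f_1(F) = -2; d F_1 = (v) du + (u) dv
  For the y component: f_2(F) = -3*v^2; d F_2 = (0) du + (2*v) dv
  For the z component: f_3(F) = u*v + v^2 - 1; d F_3 = (2*v) du + (2*u + 1) dv
Combining and collecting du, dv coefficients:
  coeff of du: 2*v*(u*v + v^2 - 2)
  coeff of dv: 2*u^2*v + 2*u*v^2 + u*v - 4*u - 6*v^3 + v^2 - 1
F^* omega = (2*v*(u*v + v^2 - 2)) du + (2*u^2*v + 2*u*v^2 + u*v - 4*u - 6*v^3 + v^2 - 1) dv.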